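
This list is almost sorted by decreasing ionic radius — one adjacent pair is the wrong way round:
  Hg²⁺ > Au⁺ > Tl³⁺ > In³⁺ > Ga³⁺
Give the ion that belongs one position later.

Hg²⁺

Scanning neighbour by neighbour, only Hg²⁺/Au⁺ violates a trend: both have 78 electrons but Z(Hg)=80 > Z(Au)=79, so Hg²⁺ should be the smaller of the two. That makes Hg²⁺ the one sitting a position early relative to where it belongs.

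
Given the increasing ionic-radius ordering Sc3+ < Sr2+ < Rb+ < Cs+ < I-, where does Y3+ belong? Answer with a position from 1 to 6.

2

Work out protons and electrons: Sc3+ (Z=21, 18 e⁻), Y3+ (Z=39, 36 e⁻), Sr2+ (Z=38, 36 e⁻), Rb+ (Z=37, 36 e⁻), Cs+ (Z=55, 54 e⁻), I- (Z=53, 54 e⁻). Sc3+ < Y3+ (same group, period 4 vs 5); Y3+ < Sr2+ (isoelectronic, higher Z=39 is smaller); Sr2+ < Rb+ (both 36 e⁻, Z=38>37); Rb+ < Cs+ (same group, period 5 vs 6); Cs+ < I- (both 54 e⁻, Z=55>53).
The complete sequence is Sc3+ < Y3+ < Sr2+ < Rb+ < Cs+ < I-. Y3+ sits at position 2.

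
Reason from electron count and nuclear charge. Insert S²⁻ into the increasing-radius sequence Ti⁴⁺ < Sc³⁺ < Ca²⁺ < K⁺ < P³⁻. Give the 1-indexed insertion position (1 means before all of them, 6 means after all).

These species are isoelectronic with 18 electrons. The only difference is the number of protons: Ti⁴⁺ (Z=22), Sc³⁺ (Z=21), Ca²⁺ (Z=20), K⁺ (Z=19), S²⁻ (Z=16), P³⁻ (Z=15). The strongest nuclear pull (Ti⁴⁺) gives the smallest ion.
The complete sequence is Ti⁴⁺ < Sc³⁺ < Ca²⁺ < K⁺ < S²⁻ < P³⁻. S²⁻ sits at position 5.

5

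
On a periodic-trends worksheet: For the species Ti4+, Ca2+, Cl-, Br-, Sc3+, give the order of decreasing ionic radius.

Electron counts and nuclear charges: Ti4+ has 18 e⁻ (Z=22), Sc3+ has 18 e⁻ (Z=21), Ca2+ has 18 e⁻ (Z=20), Cl- has 18 e⁻ (Z=17), Br- has 36 e⁻ (Z=35). Ti4+ < Sc3+ (both 18 e⁻, Z=22>21); Sc3+ < Ca2+ (both 18 e⁻, Z=21>20); Ca2+ < Cl- (both 18 e⁻, Z=20>17); Cl- < Br- (same group, 1 shell fewer).

Br- > Cl- > Ca2+ > Sc3+ > Ti4+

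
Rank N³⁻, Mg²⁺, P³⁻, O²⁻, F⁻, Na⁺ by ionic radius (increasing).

Electron counts and nuclear charges: Mg²⁺ has 10 e⁻ (Z=12), Na⁺ has 10 e⁻ (Z=11), F⁻ has 10 e⁻ (Z=9), O²⁻ has 10 e⁻ (Z=8), N³⁻ has 10 e⁻ (Z=7), P³⁻ has 18 e⁻ (Z=15). Mg²⁺ < Na⁺ (isoelectronic, higher Z=12 is smaller); Na⁺ < F⁻ (isoelectronic, higher Z=11 is smaller); F⁻ < O²⁻ (isoelectronic, higher Z=9 is smaller); O²⁻ < N³⁻ (both 10 e⁻, Z=8>7); N³⁻ < P³⁻ (same group, period 2 vs 3).

Mg²⁺ < Na⁺ < F⁻ < O²⁻ < N³⁻ < P³⁻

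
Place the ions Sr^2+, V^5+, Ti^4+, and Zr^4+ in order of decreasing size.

Sr^2+ > Zr^4+ > Ti^4+ > V^5+

First list Z and electron count for each: V^5+ has 18 e⁻ (Z=23), Ti^4+ has 18 e⁻ (Z=22), Zr^4+ has 36 e⁻ (Z=40), Sr^2+ has 36 e⁻ (Z=38). V^5+ < Ti^4+ (isoelectronic, higher Z=23 is smaller); Ti^4+ < Zr^4+ (same group, period 4 vs 5); Zr^4+ < Sr^2+ (both 36 e⁻, Z=40>38).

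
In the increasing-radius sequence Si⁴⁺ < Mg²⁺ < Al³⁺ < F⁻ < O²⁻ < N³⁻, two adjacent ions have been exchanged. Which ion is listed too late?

Scanning neighbour by neighbour, only Mg²⁺/Al³⁺ violates a trend: Al³⁺ and Mg²⁺ share 10 electrons; the higher nuclear charge on Al (Z=13) contracts it more, so Al³⁺ < Mg²⁺. That makes Al³⁺ the one sitting a position late relative to where it belongs.

Al³⁺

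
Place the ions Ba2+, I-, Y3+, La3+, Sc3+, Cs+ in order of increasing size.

Electron counts and nuclear charges: Sc3+ (Z=21, 18 e⁻), Y3+ (Z=39, 36 e⁻), La3+ (Z=57, 54 e⁻), Ba2+ (Z=56, 54 e⁻), Cs+ (Z=55, 54 e⁻), I- (Z=53, 54 e⁻). Sc3+ < Y3+ (same group, period 4 vs 5); Y3+ < La3+ (same group, period 5 vs 6); La3+ < Ba2+ (isoelectronic, higher Z=57 is smaller); Ba2+ < Cs+ (both 54 e⁻, Z=56>55); Cs+ < I- (both 54 e⁻, Z=55>53).

Sc3+ < Y3+ < La3+ < Ba2+ < Cs+ < I-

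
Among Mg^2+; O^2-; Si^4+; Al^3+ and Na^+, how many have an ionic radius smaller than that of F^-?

4

These species are isoelectronic with 10 electrons. The only difference is the number of protons: Si^4+ (Z=14), Al^3+ (Z=13), Mg^2+ (Z=12), Na^+ (Z=11), F^- (Z=9), O^2- (Z=8). The strongest nuclear pull (Si^4+) gives the smallest ion.
Overall: Si^4+ < Al^3+ < Mg^2+ < Na^+ < F^- < O^2-. F^- has 4 below it and 1 above. That's 4.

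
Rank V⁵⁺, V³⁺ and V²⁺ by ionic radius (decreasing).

Same element, different charge: the more highly charged cation has fewer electrons and a greater effective nuclear charge per electron, making V⁵⁺ the smallest.

V²⁺ > V³⁺ > V⁵⁺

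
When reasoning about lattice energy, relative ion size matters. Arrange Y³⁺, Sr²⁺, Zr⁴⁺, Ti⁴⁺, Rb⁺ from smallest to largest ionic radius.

First list Z and electron count for each: Ti⁴⁺: 18 e⁻, Z=22, Zr⁴⁺: 36 e⁻, Z=40, Y³⁺: 36 e⁻, Z=39, Sr²⁺: 36 e⁻, Z=38, Rb⁺: 36 e⁻, Z=37. Ti⁴⁺ < Zr⁴⁺ (same group, period 4 vs 5); Zr⁴⁺ < Y³⁺ (both 36 e⁻, Z=40>39); Y³⁺ < Sr²⁺ (both 36 e⁻, Z=39>38); Sr²⁺ < Rb⁺ (isoelectronic, higher Z=38 is smaller).

Ti⁴⁺ < Zr⁴⁺ < Y³⁺ < Sr²⁺ < Rb⁺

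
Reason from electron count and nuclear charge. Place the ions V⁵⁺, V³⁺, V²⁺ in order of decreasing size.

For a single element, ionic radius drops as positive charge rises — V⁵⁺ < V²⁺.

V²⁺ > V³⁺ > V⁵⁺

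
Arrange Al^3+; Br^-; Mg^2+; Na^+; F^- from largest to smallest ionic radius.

Br^- > F^- > Na^+ > Mg^2+ > Al^3+

Tabulating Z and e⁻: Al^3+ (Z=13, 10 e⁻), Mg^2+ (Z=12, 10 e⁻), Na^+ (Z=11, 10 e⁻), F^- (Z=9, 10 e⁻), Br^- (Z=35, 36 e⁻). Al^3+ < Mg^2+ (isoelectronic, higher Z=13 is smaller); Mg^2+ < Na^+ (isoelectronic, higher Z=12 is smaller); Na^+ < F^- (both 10 e⁻, Z=11>9); F^- < Br^- (same group, 2 shells fewer).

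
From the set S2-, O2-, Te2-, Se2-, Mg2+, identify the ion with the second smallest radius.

O2-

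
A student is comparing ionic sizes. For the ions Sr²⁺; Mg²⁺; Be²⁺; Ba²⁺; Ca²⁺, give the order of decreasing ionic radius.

Ba²⁺ > Sr²⁺ > Ca²⁺ > Mg²⁺ > Be²⁺

All are in the same group with charge +2. Radius grows down the group as n (the outermost shell) increases.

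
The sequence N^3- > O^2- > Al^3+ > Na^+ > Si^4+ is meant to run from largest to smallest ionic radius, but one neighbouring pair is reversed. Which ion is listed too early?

Al^3+

Scanning neighbour by neighbour, only Al^3+/Na^+ violates a trend: they are isoelectronic (10 e⁻) and Al has more protons than Na (13 vs 11), making Al^3+ smaller. That makes Al^3+ the one sitting a position early relative to where it belongs.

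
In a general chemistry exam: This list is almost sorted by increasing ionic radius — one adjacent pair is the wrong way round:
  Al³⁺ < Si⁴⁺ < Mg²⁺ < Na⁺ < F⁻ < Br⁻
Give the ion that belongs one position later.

Scanning neighbour by neighbour, only Al³⁺/Si⁴⁺ violates a trend: both have 10 electrons but Z(Si)=14 > Z(Al)=13, so Si⁴⁺ should be the smaller of the two. That makes Al³⁺ the one sitting a position early relative to where it belongs.

Al³⁺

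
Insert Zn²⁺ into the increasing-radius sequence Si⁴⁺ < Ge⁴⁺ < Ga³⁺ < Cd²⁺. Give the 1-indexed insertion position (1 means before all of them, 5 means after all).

4

Si⁴⁺: 10 e⁻, Z=14, Ge⁴⁺: 28 e⁻, Z=32, Ga³⁺: 28 e⁻, Z=31, Zn²⁺: 28 e⁻, Z=30, Cd²⁺: 46 e⁻, Z=48. Si⁴⁺ < Ge⁴⁺ (same group, 1 shell fewer); Ge⁴⁺ < Ga³⁺ (both 28 e⁻, Z=32>31); Ga³⁺ < Zn²⁺ (isoelectronic, higher Z=31 is smaller); Zn²⁺ < Cd²⁺ (same group, 1 shell fewer).
With Zn²⁺ included the full order is Si⁴⁺ < Ge⁴⁺ < Ga³⁺ < Zn²⁺ < Cd²⁺, so it takes position 4.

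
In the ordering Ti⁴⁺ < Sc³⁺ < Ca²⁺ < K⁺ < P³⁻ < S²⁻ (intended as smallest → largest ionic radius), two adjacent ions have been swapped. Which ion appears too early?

P³⁻

The pair P³⁻, S²⁻ is the wrong way round — they are isoelectronic (18 e⁻) and S has more protons than P (16 vs 15), making S²⁻ smaller. All other adjacent pairs agree with periodic trends, so P³⁻ is the misplaced ion.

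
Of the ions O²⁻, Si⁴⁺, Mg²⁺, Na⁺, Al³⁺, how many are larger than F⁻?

1

Isoelectronic series (10 e⁻ each). Size is set by nuclear charge: more protons means a smaller ion. Si⁴⁺ (Z=14), Al³⁺ (Z=13), Mg²⁺ (Z=12), Na⁺ (Z=11), F⁻ (Z=9), O²⁻ (Z=8).
Overall: Si⁴⁺ < Al³⁺ < Mg²⁺ < Na⁺ < F⁻ < O²⁻. F⁻ has 4 below it and 1 above. That's 1.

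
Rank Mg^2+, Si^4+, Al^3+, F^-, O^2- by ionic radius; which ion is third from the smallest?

Each ion has 10 electrons. The ranking follows nuclear charge in reverse — greater Z gives a smaller radius. Si^4+ (Z=14), Al^3+ (Z=13), Mg^2+ (Z=12), F^- (Z=9), O^2- (Z=8).
Ordering: Si^4+ < Al^3+ < Mg^2+ < F^- < O^2-. The third smallest is Mg^2+.

Mg^2+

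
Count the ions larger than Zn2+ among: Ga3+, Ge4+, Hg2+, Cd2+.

Ge4+: 28 e⁻, Z=32, Ga3+: 28 e⁻, Z=31, Zn2+: 28 e⁻, Z=30, Cd2+: 46 e⁻, Z=48, Hg2+: 78 e⁻, Z=80. Ge4+ < Ga3+ (both 28 e⁻, Z=32>31); Ga3+ < Zn2+ (isoelectronic, higher Z=31 is smaller); Zn2+ < Cd2+ (same group, period 4 vs 5); Cd2+ < Hg2+ (same group, 1 shell fewer).
Placing each against Zn2+: smaller — Ge4+, Ga3+; larger — Cd2+, Hg2+. Count: 2.

2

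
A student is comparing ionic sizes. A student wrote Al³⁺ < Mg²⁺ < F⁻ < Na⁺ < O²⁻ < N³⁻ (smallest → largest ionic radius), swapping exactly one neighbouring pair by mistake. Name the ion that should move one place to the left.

Na⁺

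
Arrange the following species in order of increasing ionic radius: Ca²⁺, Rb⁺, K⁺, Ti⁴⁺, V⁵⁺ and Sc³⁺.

Electron counts and nuclear charges: V⁵⁺ (Z=23, 18 e⁻), Ti⁴⁺ (Z=22, 18 e⁻), Sc³⁺ (Z=21, 18 e⁻), Ca²⁺ (Z=20, 18 e⁻), K⁺ (Z=19, 18 e⁻), Rb⁺ (Z=37, 36 e⁻). V⁵⁺ < Ti⁴⁺ (both 18 e⁻, Z=23>22); Ti⁴⁺ < Sc³⁺ (both 18 e⁻, Z=22>21); Sc³⁺ < Ca²⁺ (isoelectronic, higher Z=21 is smaller); Ca²⁺ < K⁺ (both 18 e⁻, Z=20>19); K⁺ < Rb⁺ (same group, 1 shell fewer).

V⁵⁺ < Ti⁴⁺ < Sc³⁺ < Ca²⁺ < K⁺ < Rb⁺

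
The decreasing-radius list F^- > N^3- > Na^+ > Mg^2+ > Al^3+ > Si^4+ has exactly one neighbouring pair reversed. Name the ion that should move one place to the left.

The pair F^-, N^3- is the wrong way round — F^- and N^3- share 10 electrons; the higher nuclear charge on F (Z=9) contracts it more, so F^- < N^3-. All other adjacent pairs agree with periodic trends, so N^3- is the misplaced ion.

N^3-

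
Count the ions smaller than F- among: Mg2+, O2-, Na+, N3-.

2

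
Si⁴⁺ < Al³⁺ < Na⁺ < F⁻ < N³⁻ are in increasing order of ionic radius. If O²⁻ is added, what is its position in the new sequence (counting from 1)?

These species are isoelectronic with 10 electrons. The only difference is the number of protons: Si⁴⁺ (Z=14), Al³⁺ (Z=13), Na⁺ (Z=11), F⁻ (Z=9), O²⁻ (Z=8), N³⁻ (Z=7). The strongest nuclear pull (Si⁴⁺) gives the smallest ion.
With O²⁻ included the full order is Si⁴⁺ < Al³⁺ < Na⁺ < F⁻ < O²⁻ < N³⁻, so it takes position 5.

5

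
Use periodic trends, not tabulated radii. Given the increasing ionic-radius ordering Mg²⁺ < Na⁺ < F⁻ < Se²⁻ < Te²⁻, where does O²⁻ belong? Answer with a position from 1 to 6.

Mg²⁺ has 10 e⁻ (Z=12), Na⁺ has 10 e⁻ (Z=11), F⁻ has 10 e⁻ (Z=9), O²⁻ has 10 e⁻ (Z=8), Se²⁻ has 36 e⁻ (Z=34), Te²⁻ has 54 e⁻ (Z=52). Mg²⁺ < Na⁺ (both 10 e⁻, Z=12>11); Na⁺ < F⁻ (both 10 e⁻, Z=11>9); F⁻ < O²⁻ (both 10 e⁻, Z=9>8); O²⁻ < Se²⁻ (same group, period 2 vs 4); Se²⁻ < Te²⁻ (same group, period 4 vs 5).
With O²⁻ included the full order is Mg²⁺ < Na⁺ < F⁻ < O²⁻ < Se²⁻ < Te²⁻, so it takes position 4.

4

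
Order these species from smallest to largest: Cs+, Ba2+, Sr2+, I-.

Sr2+ < Ba2+ < Cs+ < I-

First list Z and electron count for each: Sr2+: 36 e⁻, Z=38, Ba2+: 54 e⁻, Z=56, Cs+: 54 e⁻, Z=55, I-: 54 e⁻, Z=53. Sr2+ < Ba2+ (same group, 1 shell fewer); Ba2+ < Cs+ (both 54 e⁻, Z=56>55); Cs+ < I- (isoelectronic, higher Z=55 is smaller).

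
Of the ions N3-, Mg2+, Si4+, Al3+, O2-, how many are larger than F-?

2

Each ion has 10 electrons. The ranking follows nuclear charge in reverse — greater Z gives a smaller radius. Si4+ (Z=14), Al3+ (Z=13), Mg2+ (Z=12), F- (Z=9), O2- (Z=8), N3- (Z=7).
Ordering all of them (including F-) by radius gives Si4+ < Al3+ < Mg2+ < F- < O2- < N3-. Count: 2.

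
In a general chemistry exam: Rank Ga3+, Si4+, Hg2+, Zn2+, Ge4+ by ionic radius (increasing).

First list Z and electron count for each: Si4+ has 10 e⁻ (Z=14), Ge4+ has 28 e⁻ (Z=32), Ga3+ has 28 e⁻ (Z=31), Zn2+ has 28 e⁻ (Z=30), Hg2+ has 78 e⁻ (Z=80). Si4+ < Ge4+ (same group, 1 shell fewer); Ge4+ < Ga3+ (isoelectronic, higher Z=32 is smaller); Ga3+ < Zn2+ (both 28 e⁻, Z=31>30); Zn2+ < Hg2+ (same group, 2 shells fewer).

Si4+ < Ge4+ < Ga3+ < Zn2+ < Hg2+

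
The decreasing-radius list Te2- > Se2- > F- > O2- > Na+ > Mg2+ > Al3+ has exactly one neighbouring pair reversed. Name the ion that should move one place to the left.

O2-

Check each adjacent pair. F- and O2- are reversed: both have 10 electrons but Z(F)=9 > Z(O)=8, so F- should be the smaller of the two. No other neighbouring pair contradicts the periodic trends, so O2- is the ion listed too late.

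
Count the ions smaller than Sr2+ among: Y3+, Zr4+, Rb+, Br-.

These species are isoelectronic with 36 electrons. The only difference is the number of protons: Zr4+ (Z=40), Y3+ (Z=39), Sr2+ (Z=38), Rb+ (Z=37), Br- (Z=35). The strongest nuclear pull (Zr4+) gives the smallest ion.
Placing each against Sr2+: smaller — Zr4+, Y3+; larger — Rb+, Br-. That's 2.

2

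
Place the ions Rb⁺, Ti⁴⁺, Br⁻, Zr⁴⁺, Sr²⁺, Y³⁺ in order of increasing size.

Ti⁴⁺ < Zr⁴⁺ < Y³⁺ < Sr²⁺ < Rb⁺ < Br⁻

Ti⁴⁺: 18 e⁻, Z=22, Zr⁴⁺: 36 e⁻, Z=40, Y³⁺: 36 e⁻, Z=39, Sr²⁺: 36 e⁻, Z=38, Rb⁺: 36 e⁻, Z=37, Br⁻: 36 e⁻, Z=35. Ti⁴⁺ < Zr⁴⁺ (same group, 1 shell fewer); Zr⁴⁺ < Y³⁺ (isoelectronic, higher Z=40 is smaller); Y³⁺ < Sr²⁺ (both 36 e⁻, Z=39>38); Sr²⁺ < Rb⁺ (both 36 e⁻, Z=38>37); Rb⁺ < Br⁻ (both 36 e⁻, Z=37>35).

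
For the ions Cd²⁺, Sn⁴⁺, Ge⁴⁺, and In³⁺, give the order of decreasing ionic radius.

Cd²⁺ > In³⁺ > Sn⁴⁺ > Ge⁴⁺

First list Z and electron count for each: Ge⁴⁺ (Z=32, 28 e⁻), Sn⁴⁺ (Z=50, 46 e⁻), In³⁺ (Z=49, 46 e⁻), Cd²⁺ (Z=48, 46 e⁻). Ge⁴⁺ < Sn⁴⁺ (same group, period 4 vs 5); Sn⁴⁺ < In³⁺ (both 46 e⁻, Z=50>49); In³⁺ < Cd²⁺ (isoelectronic, higher Z=49 is smaller).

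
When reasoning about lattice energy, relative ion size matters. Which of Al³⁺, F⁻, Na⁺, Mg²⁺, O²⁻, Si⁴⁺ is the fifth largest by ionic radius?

Al³⁺

Each ion has 10 electrons. The ranking follows nuclear charge in reverse — greater Z gives a smaller radius. Si⁴⁺ (Z=14), Al³⁺ (Z=13), Mg²⁺ (Z=12), Na⁺ (Z=11), F⁻ (Z=9), O²⁻ (Z=8).
Full ascending order: Si⁴⁺ < Al³⁺ < Mg²⁺ < Na⁺ < F⁻ < O²⁻. Counting from the largest, position 5 is Al³⁺.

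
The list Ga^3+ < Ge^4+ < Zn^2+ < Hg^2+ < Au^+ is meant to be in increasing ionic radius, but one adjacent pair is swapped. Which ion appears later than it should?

Ge^4+

The pair Ga^3+, Ge^4+ is the wrong way round — both have 28 electrons but Z(Ge)=32 > Z(Ga)=31, so Ge^4+ should be the smaller of the two. All other adjacent pairs agree with periodic trends, so Ge^4+ is the misplaced ion.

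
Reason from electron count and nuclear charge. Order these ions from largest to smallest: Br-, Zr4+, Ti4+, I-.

I- > Br- > Zr4+ > Ti4+

Ti4+ (Z=22, 18 e⁻), Zr4+ (Z=40, 36 e⁻), Br- (Z=35, 36 e⁻), I- (Z=53, 54 e⁻). Ti4+ < Zr4+ (same group, period 4 vs 5); Zr4+ < Br- (both 36 e⁻, Z=40>35); Br- < I- (same group, 1 shell fewer).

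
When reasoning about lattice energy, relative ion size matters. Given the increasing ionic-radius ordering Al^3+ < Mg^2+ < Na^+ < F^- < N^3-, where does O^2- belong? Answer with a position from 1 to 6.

These species are isoelectronic with 10 electrons. The only difference is the number of protons: Al^3+ (Z=13), Mg^2+ (Z=12), Na^+ (Z=11), F^- (Z=9), O^2- (Z=8), N^3- (Z=7). The strongest nuclear pull (Al^3+) gives the smallest ion.
Merged order: Al^3+ < Mg^2+ < Na^+ < F^- < O^2- < N^3- — O^2- is number 5.

5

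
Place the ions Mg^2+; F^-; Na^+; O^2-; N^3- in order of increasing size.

These species are isoelectronic with 10 electrons. The only difference is the number of protons: Mg^2+ (Z=12), Na^+ (Z=11), F^- (Z=9), O^2- (Z=8), N^3- (Z=7). The strongest nuclear pull (Mg^2+) gives the smallest ion.

Mg^2+ < Na^+ < F^- < O^2- < N^3-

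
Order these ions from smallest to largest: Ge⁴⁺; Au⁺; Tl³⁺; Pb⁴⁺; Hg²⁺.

Electron counts and nuclear charges: Ge⁴⁺: 28 e⁻, Z=32, Pb⁴⁺: 78 e⁻, Z=82, Tl³⁺: 78 e⁻, Z=81, Hg²⁺: 78 e⁻, Z=80, Au⁺: 78 e⁻, Z=79. Ge⁴⁺ < Pb⁴⁺ (same group, 2 shells fewer); Pb⁴⁺ < Tl³⁺ (isoelectronic, higher Z=82 is smaller); Tl³⁺ < Hg²⁺ (both 78 e⁻, Z=81>80); Hg²⁺ < Au⁺ (isoelectronic, higher Z=80 is smaller).

Ge⁴⁺ < Pb⁴⁺ < Tl³⁺ < Hg²⁺ < Au⁺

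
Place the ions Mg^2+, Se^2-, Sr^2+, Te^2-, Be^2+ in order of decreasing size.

Electron counts and nuclear charges: Be^2+ has 2 e⁻ (Z=4), Mg^2+ has 10 e⁻ (Z=12), Sr^2+ has 36 e⁻ (Z=38), Se^2- has 36 e⁻ (Z=34), Te^2- has 54 e⁻ (Z=52). Be^2+ < Mg^2+ (same group, period 2 vs 3); Mg^2+ < Sr^2+ (same group, 2 shells fewer); Sr^2+ < Se^2- (both 36 e⁻, Z=38>34); Se^2- < Te^2- (same group, 1 shell fewer).

Te^2- > Se^2- > Sr^2+ > Mg^2+ > Be^2+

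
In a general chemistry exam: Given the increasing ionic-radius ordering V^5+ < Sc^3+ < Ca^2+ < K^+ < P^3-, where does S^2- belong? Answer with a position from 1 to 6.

5

All of these have 18 electrons (isoelectronic). With the same electron cloud, the ion with the most protons pulls it in tightest. Nuclear charges: V^5+ (Z=23), Sc^3+ (Z=21), Ca^2+ (Z=20), K^+ (Z=19), S^2- (Z=16), P^3- (Z=15). Highest Z is smallest.
With S^2- included the full order is V^5+ < Sc^3+ < Ca^2+ < K^+ < S^2- < P^3-, so it takes position 5.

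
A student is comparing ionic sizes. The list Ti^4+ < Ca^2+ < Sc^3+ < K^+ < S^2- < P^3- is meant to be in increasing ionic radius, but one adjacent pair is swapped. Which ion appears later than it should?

Check each adjacent pair. Ca^2+ and Sc^3+ are reversed: both have 18 electrons but Z(Sc)=21 > Z(Ca)=20, so Sc^3+ should be the smaller of the two. No other neighbouring pair contradicts the periodic trends, so Sc^3+ is the ion listed too late.

Sc^3+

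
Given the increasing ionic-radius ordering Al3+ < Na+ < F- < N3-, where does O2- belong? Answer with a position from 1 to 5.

4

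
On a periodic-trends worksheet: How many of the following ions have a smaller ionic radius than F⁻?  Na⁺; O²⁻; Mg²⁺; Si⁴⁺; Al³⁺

4

Each ion has 10 electrons. The ranking follows nuclear charge in reverse — greater Z gives a smaller radius. Si⁴⁺ (Z=14), Al³⁺ (Z=13), Mg²⁺ (Z=12), Na⁺ (Z=11), F⁻ (Z=9), O²⁻ (Z=8).
Placing each against F⁻: smaller — Si⁴⁺, Al³⁺, Mg²⁺, Na⁺; larger — O²⁻. Count: 4.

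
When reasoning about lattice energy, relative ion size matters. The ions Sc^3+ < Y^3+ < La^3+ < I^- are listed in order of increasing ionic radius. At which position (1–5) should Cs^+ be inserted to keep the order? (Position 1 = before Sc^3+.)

4

Tabulating Z and e⁻: Sc^3+ (Z=21, 18 e⁻), Y^3+ (Z=39, 36 e⁻), La^3+ (Z=57, 54 e⁻), Cs^+ (Z=55, 54 e⁻), I^- (Z=53, 54 e⁻). Sc^3+ < Y^3+ (same group, period 4 vs 5); Y^3+ < La^3+ (same group, 1 shell fewer); La^3+ < Cs^+ (isoelectronic, higher Z=57 is smaller); Cs^+ < I^- (isoelectronic, higher Z=55 is smaller).
With Cs^+ included the full order is Sc^3+ < Y^3+ < La^3+ < Cs^+ < I^-, so it takes position 4.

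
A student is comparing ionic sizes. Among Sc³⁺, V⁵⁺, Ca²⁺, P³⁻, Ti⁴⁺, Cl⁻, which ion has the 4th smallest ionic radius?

Ca²⁺

Isoelectronic series (18 e⁻ each). Size is set by nuclear charge: more protons means a smaller ion. V⁵⁺ (Z=23), Ti⁴⁺ (Z=22), Sc³⁺ (Z=21), Ca²⁺ (Z=20), Cl⁻ (Z=17), P³⁻ (Z=15).
So the order is V⁵⁺ < Ti⁴⁺ < Sc³⁺ < Ca²⁺ < Cl⁻ < P³⁻; the 4th-smallest ion is Ca²⁺.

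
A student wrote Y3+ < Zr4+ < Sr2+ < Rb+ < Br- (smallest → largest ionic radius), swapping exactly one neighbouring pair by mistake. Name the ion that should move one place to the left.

Scanning neighbour by neighbour, only Y3+/Zr4+ violates a trend: they are isoelectronic (36 e⁻) and Zr has more protons than Y (40 vs 39), making Zr4+ smaller. That makes Zr4+ the one sitting a position late relative to where it belongs.

Zr4+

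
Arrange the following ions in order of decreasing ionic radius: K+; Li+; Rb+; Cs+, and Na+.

Same group, same charge. Going down the group adds an extra shell of electrons, so the ion gets larger: Li+ is highest in the group and smallest.

Cs+ > Rb+ > K+ > Na+ > Li+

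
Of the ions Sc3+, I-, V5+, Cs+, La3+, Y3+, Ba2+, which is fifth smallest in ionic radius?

Tabulating Z and e⁻: V5+ (Z=23, 18 e⁻), Sc3+ (Z=21, 18 e⁻), Y3+ (Z=39, 36 e⁻), La3+ (Z=57, 54 e⁻), Ba2+ (Z=56, 54 e⁻), Cs+ (Z=55, 54 e⁻), I- (Z=53, 54 e⁻). V5+ < Sc3+ (both 18 e⁻, Z=23>21); Sc3+ < Y3+ (same group, 1 shell fewer); Y3+ < La3+ (same group, period 5 vs 6); La3+ < Ba2+ (both 54 e⁻, Z=57>56); Ba2+ < Cs+ (both 54 e⁻, Z=56>55); Cs+ < I- (isoelectronic, higher Z=55 is smaller).
That gives V5+ < Sc3+ < Y3+ < La3+ < Ba2+ < Cs+ < I-. From the smallest end, number 5 is Ba2+.

Ba2+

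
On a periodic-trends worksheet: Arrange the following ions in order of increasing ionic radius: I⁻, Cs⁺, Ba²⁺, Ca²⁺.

First list Z and electron count for each: Ca²⁺: 18 e⁻, Z=20, Ba²⁺: 54 e⁻, Z=56, Cs⁺: 54 e⁻, Z=55, I⁻: 54 e⁻, Z=53. Ca²⁺ < Ba²⁺ (same group, 2 shells fewer); Ba²⁺ < Cs⁺ (both 54 e⁻, Z=56>55); Cs⁺ < I⁻ (isoelectronic, higher Z=55 is smaller).

Ca²⁺ < Ba²⁺ < Cs⁺ < I⁻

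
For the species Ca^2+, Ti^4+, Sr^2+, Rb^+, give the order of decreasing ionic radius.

Rb^+ > Sr^2+ > Ca^2+ > Ti^4+

Tabulating Z and e⁻: Ti^4+ (Z=22, 18 e⁻), Ca^2+ (Z=20, 18 e⁻), Sr^2+ (Z=38, 36 e⁻), Rb^+ (Z=37, 36 e⁻). Ti^4+ < Ca^2+ (both 18 e⁻, Z=22>20); Ca^2+ < Sr^2+ (same group, period 4 vs 5); Sr^2+ < Rb^+ (isoelectronic, higher Z=38 is smaller).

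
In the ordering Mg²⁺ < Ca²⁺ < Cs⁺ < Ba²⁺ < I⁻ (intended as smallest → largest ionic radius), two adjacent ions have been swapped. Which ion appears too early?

Compare adjacent ions: Ba²⁺ and Cs⁺ share 54 electrons; the higher nuclear charge on Ba (Z=56) contracts it more, so Ba²⁺ < Cs⁺ — yet in this increasing list Cs⁺ sits before Ba²⁺. Nothing else is reversed, so Cs⁺ should move one place to the right.

Cs⁺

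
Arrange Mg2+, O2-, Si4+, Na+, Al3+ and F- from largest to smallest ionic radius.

Each ion has 10 electrons. The ranking follows nuclear charge in reverse — greater Z gives a smaller radius. Si4+ (Z=14), Al3+ (Z=13), Mg2+ (Z=12), Na+ (Z=11), F- (Z=9), O2- (Z=8).

O2- > F- > Na+ > Mg2+ > Al3+ > Si4+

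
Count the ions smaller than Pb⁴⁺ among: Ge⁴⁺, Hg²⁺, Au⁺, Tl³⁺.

1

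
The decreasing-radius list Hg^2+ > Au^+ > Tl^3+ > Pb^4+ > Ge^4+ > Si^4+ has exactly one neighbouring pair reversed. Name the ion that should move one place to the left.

Check each adjacent pair. Hg^2+ and Au^+ are reversed: Hg^2+ and Au^+ share 78 electrons; the higher nuclear charge on Hg (Z=80) contracts it more, so Hg^2+ < Au^+. No other neighbouring pair contradicts the periodic trends, so Au^+ is the ion listed too late.

Au^+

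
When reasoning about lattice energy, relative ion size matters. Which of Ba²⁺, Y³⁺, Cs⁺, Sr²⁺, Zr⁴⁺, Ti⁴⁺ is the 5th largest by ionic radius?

Zr⁴⁺

Ti⁴⁺ has 18 e⁻ (Z=22), Zr⁴⁺ has 36 e⁻ (Z=40), Y³⁺ has 36 e⁻ (Z=39), Sr²⁺ has 36 e⁻ (Z=38), Ba²⁺ has 54 e⁻ (Z=56), Cs⁺ has 54 e⁻ (Z=55). Ti⁴⁺ < Zr⁴⁺ (same group, 1 shell fewer); Zr⁴⁺ < Y³⁺ (isoelectronic, higher Z=40 is smaller); Y³⁺ < Sr²⁺ (both 36 e⁻, Z=39>38); Sr²⁺ < Ba²⁺ (same group, 1 shell fewer); Ba²⁺ < Cs⁺ (isoelectronic, higher Z=56 is smaller).
Full ascending order: Ti⁴⁺ < Zr⁴⁺ < Y³⁺ < Sr²⁺ < Ba²⁺ < Cs⁺. Counting from the largest, position 5 is Zr⁴⁺.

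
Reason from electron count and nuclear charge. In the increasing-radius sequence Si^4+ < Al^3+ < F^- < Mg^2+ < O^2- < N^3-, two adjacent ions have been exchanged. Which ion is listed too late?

Mg^2+

Check each adjacent pair. F^- and Mg^2+ are reversed: both have 10 electrons but Z(Mg)=12 > Z(F)=9, so Mg^2+ should be the smaller of the two. No other neighbouring pair contradicts the periodic trends, so Mg^2+ is the ion listed too late.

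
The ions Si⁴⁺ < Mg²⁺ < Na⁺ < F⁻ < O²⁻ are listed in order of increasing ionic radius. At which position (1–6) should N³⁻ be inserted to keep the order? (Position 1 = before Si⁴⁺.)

These species are isoelectronic with 10 electrons. The only difference is the number of protons: Si⁴⁺ (Z=14), Mg²⁺ (Z=12), Na⁺ (Z=11), F⁻ (Z=9), O²⁻ (Z=8), N³⁻ (Z=7). The strongest nuclear pull (Si⁴⁺) gives the smallest ion.
Merged order: Si⁴⁺ < Mg²⁺ < Na⁺ < F⁻ < O²⁻ < N³⁻ — N³⁻ is number 6.

6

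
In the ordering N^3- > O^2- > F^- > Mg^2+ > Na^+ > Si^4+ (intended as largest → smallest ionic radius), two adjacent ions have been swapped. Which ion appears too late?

Check each adjacent pair. Mg^2+ and Na^+ are reversed: they are isoelectronic (10 e⁻) and Mg has more protons than Na (12 vs 11), making Mg^2+ smaller. No other neighbouring pair contradicts the periodic trends, so Na^+ is the ion listed too late.

Na^+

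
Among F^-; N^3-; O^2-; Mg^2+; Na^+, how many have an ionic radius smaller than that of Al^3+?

0

Isoelectronic series (10 e⁻ each). Size is set by nuclear charge: more protons means a smaller ion. Al^3+ (Z=13), Mg^2+ (Z=12), Na^+ (Z=11), F^- (Z=9), O^2- (Z=8), N^3- (Z=7).
Placing each against Al^3+: smaller — none; larger — Mg^2+, Na^+, F^-, O^2-, N^3-. So 0 are smaller.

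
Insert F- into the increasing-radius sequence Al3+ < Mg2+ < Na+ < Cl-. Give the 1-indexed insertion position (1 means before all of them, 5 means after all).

4

Work out protons and electrons: Al3+: 10 e⁻, Z=13, Mg2+: 10 e⁻, Z=12, Na+: 10 e⁻, Z=11, F-: 10 e⁻, Z=9, Cl-: 18 e⁻, Z=17. Al3+ < Mg2+ (both 10 e⁻, Z=13>12); Mg2+ < Na+ (isoelectronic, higher Z=12 is smaller); Na+ < F- (both 10 e⁻, Z=11>9); F- < Cl- (same group, 1 shell fewer).
The complete sequence is Al3+ < Mg2+ < Na+ < F- < Cl-. F- sits at position 4.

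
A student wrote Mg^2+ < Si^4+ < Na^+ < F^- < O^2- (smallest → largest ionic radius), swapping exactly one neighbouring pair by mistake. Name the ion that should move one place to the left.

Si^4+

The pair Mg^2+, Si^4+ is the wrong way round — both have 10 electrons but Z(Si)=14 > Z(Mg)=12, so Si^4+ should be the smaller of the two. All other adjacent pairs agree with periodic trends, so Si^4+ is the misplaced ion.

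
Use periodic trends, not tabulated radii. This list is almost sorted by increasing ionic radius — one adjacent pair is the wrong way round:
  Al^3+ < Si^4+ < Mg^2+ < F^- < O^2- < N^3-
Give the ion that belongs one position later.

Al^3+

Check each adjacent pair. Al^3+ and Si^4+ are reversed: Si^4+ and Al^3+ share 10 electrons; the higher nuclear charge on Si (Z=14) contracts it more, so Si^4+ < Al^3+. No other neighbouring pair contradicts the periodic trends, so Al^3+ is the ion listed too early.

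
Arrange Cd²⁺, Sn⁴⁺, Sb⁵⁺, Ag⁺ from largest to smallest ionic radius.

Each ion has 46 electrons. The ranking follows nuclear charge in reverse — greater Z gives a smaller radius. Sb⁵⁺ (Z=51), Sn⁴⁺ (Z=50), Cd²⁺ (Z=48), Ag⁺ (Z=47).

Ag⁺ > Cd²⁺ > Sn⁴⁺ > Sb⁵⁺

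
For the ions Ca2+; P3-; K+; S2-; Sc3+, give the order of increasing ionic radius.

Sc3+ < Ca2+ < K+ < S2- < P3-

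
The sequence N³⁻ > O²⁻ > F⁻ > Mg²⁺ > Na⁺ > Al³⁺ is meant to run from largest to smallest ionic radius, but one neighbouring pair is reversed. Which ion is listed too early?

Check each adjacent pair. Mg²⁺ and Na⁺ are reversed: both have 10 electrons but Z(Mg)=12 > Z(Na)=11, so Mg²⁺ should be the smaller of the two. No other neighbouring pair contradicts the periodic trends, so Mg²⁺ is the ion listed too early.

Mg²⁺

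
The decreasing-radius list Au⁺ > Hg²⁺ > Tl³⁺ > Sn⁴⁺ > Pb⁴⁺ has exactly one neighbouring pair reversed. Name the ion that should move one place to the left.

Pb⁴⁺

Compare adjacent ions: same group and charge — period 5 sits above period 6, so Sn⁴⁺ is smaller — yet in this decreasing list Sn⁴⁺ sits before Pb⁴⁺. Nothing else is reversed, so Pb⁴⁺ should move one place to the left.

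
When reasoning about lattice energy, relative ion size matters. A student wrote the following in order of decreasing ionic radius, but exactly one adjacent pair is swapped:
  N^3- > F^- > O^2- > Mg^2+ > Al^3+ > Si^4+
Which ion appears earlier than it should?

F^-

The pair F^-, O^2- is the wrong way round — both have 10 electrons but Z(F)=9 > Z(O)=8, so F^- should be the smaller of the two. All other adjacent pairs agree with periodic trends, so F^- is the misplaced ion.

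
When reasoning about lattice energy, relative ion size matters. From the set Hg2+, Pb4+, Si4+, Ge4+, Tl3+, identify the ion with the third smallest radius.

Pb4+

Electron counts and nuclear charges: Si4+ has 10 e⁻ (Z=14), Ge4+ has 28 e⁻ (Z=32), Pb4+ has 78 e⁻ (Z=82), Tl3+ has 78 e⁻ (Z=81), Hg2+ has 78 e⁻ (Z=80). Si4+ < Ge4+ (same group, 1 shell fewer); Ge4+ < Pb4+ (same group, period 4 vs 6); Pb4+ < Tl3+ (isoelectronic, higher Z=82 is smaller); Tl3+ < Hg2+ (isoelectronic, higher Z=81 is smaller).
Ordering: Si4+ < Ge4+ < Pb4+ < Tl3+ < Hg2+. The third smallest is Pb4+.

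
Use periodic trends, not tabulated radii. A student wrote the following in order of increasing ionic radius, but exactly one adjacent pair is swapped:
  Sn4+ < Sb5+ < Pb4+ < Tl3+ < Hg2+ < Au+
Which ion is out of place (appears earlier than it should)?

Sn4+

Compare adjacent ions: Sb5+ and Sn4+ share 46 electrons; the higher nuclear charge on Sb (Z=51) contracts it more, so Sb5+ < Sn4+ — yet in this increasing list Sn4+ sits before Sb5+. Nothing else is reversed, so Sn4+ should move one place to the right.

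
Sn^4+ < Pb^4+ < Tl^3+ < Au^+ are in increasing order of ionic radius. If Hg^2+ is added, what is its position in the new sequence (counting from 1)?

First list Z and electron count for each: Sn^4+: 46 e⁻, Z=50, Pb^4+: 78 e⁻, Z=82, Tl^3+: 78 e⁻, Z=81, Hg^2+: 78 e⁻, Z=80, Au^+: 78 e⁻, Z=79. Sn^4+ < Pb^4+ (same group, 1 shell fewer); Pb^4+ < Tl^3+ (both 78 e⁻, Z=82>81); Tl^3+ < Hg^2+ (both 78 e⁻, Z=81>80); Hg^2+ < Au^+ (both 78 e⁻, Z=80>79).
Merged order: Sn^4+ < Pb^4+ < Tl^3+ < Hg^2+ < Au^+ — Hg^2+ is number 4.

4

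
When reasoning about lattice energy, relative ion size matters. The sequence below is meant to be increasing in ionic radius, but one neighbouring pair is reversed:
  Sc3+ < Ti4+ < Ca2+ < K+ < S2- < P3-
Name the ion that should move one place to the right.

Sc3+

Scanning neighbour by neighbour, only Sc3+/Ti4+ violates a trend: both have 18 electrons but Z(Ti)=22 > Z(Sc)=21, so Ti4+ should be the smaller of the two. That makes Sc3+ the one sitting a position early relative to where it belongs.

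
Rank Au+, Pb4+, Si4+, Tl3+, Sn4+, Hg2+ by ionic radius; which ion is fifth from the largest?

Si4+ has 10 e⁻ (Z=14), Sn4+ has 46 e⁻ (Z=50), Pb4+ has 78 e⁻ (Z=82), Tl3+ has 78 e⁻ (Z=81), Hg2+ has 78 e⁻ (Z=80), Au+ has 78 e⁻ (Z=79). Si4+ < Sn4+ (same group, 2 shells fewer); Sn4+ < Pb4+ (same group, period 5 vs 6); Pb4+ < Tl3+ (isoelectronic, higher Z=82 is smaller); Tl3+ < Hg2+ (isoelectronic, higher Z=81 is smaller); Hg2+ < Au+ (both 78 e⁻, Z=80>79).
That gives Si4+ < Sn4+ < Pb4+ < Tl3+ < Hg2+ < Au+. From the largest end, number 5 is Sn4+.

Sn4+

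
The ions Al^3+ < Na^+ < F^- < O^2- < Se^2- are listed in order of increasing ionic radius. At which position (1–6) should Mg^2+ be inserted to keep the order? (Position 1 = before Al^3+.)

Tabulating Z and e⁻: Al^3+: 10 e⁻, Z=13, Mg^2+: 10 e⁻, Z=12, Na^+: 10 e⁻, Z=11, F^-: 10 e⁻, Z=9, O^2-: 10 e⁻, Z=8, Se^2-: 36 e⁻, Z=34. Al^3+ < Mg^2+ (both 10 e⁻, Z=13>12); Mg^2+ < Na^+ (isoelectronic, higher Z=12 is smaller); Na^+ < F^- (isoelectronic, higher Z=11 is smaller); F^- < O^2- (isoelectronic, higher Z=9 is smaller); O^2- < Se^2- (same group, 2 shells fewer).
With Mg^2+ included the full order is Al^3+ < Mg^2+ < Na^+ < F^- < O^2- < Se^2-, so it takes position 2.

2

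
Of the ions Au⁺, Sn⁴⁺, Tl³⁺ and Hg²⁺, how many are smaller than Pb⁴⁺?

1

Work out protons and electrons: Sn⁴⁺: 46 e⁻, Z=50, Pb⁴⁺: 78 e⁻, Z=82, Tl³⁺: 78 e⁻, Z=81, Hg²⁺: 78 e⁻, Z=80, Au⁺: 78 e⁻, Z=79. Sn⁴⁺ < Pb⁴⁺ (same group, period 5 vs 6); Pb⁴⁺ < Tl³⁺ (both 78 e⁻, Z=82>81); Tl³⁺ < Hg²⁺ (both 78 e⁻, Z=81>80); Hg²⁺ < Au⁺ (both 78 e⁻, Z=80>79).
Overall: Sn⁴⁺ < Pb⁴⁺ < Tl³⁺ < Hg²⁺ < Au⁺. Pb⁴⁺ has 1 below it and 3 above. That's 1.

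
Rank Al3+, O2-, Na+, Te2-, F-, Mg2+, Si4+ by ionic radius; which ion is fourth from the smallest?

Na+

Work out protons and electrons: Si4+ has 10 e⁻ (Z=14), Al3+ has 10 e⁻ (Z=13), Mg2+ has 10 e⁻ (Z=12), Na+ has 10 e⁻ (Z=11), F- has 10 e⁻ (Z=9), O2- has 10 e⁻ (Z=8), Te2- has 54 e⁻ (Z=52). Si4+ < Al3+ (both 10 e⁻, Z=14>13); Al3+ < Mg2+ (both 10 e⁻, Z=13>12); Mg2+ < Na+ (both 10 e⁻, Z=12>11); Na+ < F- (both 10 e⁻, Z=11>9); F- < O2- (both 10 e⁻, Z=9>8); O2- < Te2- (same group, period 2 vs 5).
So the order is Si4+ < Al3+ < Mg2+ < Na+ < F- < O2- < Te2-; the 4th-smallest ion is Na+.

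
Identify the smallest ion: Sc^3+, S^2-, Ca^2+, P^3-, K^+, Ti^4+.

Ti^4+

Each ion has 18 electrons. The ranking follows nuclear charge in reverse — greater Z gives a smaller radius. Ti^4+ (Z=22), Sc^3+ (Z=21), Ca^2+ (Z=20), K^+ (Z=19), S^2- (Z=16), P^3- (Z=15).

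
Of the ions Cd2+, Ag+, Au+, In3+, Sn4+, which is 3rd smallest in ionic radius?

Cd2+

Tabulating Z and e⁻: Sn4+ has 46 e⁻ (Z=50), In3+ has 46 e⁻ (Z=49), Cd2+ has 46 e⁻ (Z=48), Ag+ has 46 e⁻ (Z=47), Au+ has 78 e⁻ (Z=79). Sn4+ < In3+ (both 46 e⁻, Z=50>49); In3+ < Cd2+ (isoelectronic, higher Z=49 is smaller); Cd2+ < Ag+ (isoelectronic, higher Z=48 is smaller); Ag+ < Au+ (same group, 1 shell fewer).
Full ascending order: Sn4+ < In3+ < Cd2+ < Ag+ < Au+. Counting from the smallest, position 3 is Cd2+.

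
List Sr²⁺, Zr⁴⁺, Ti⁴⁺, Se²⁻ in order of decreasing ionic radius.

Se²⁻ > Sr²⁺ > Zr⁴⁺ > Ti⁴⁺

Electron counts and nuclear charges: Ti⁴⁺ has 18 e⁻ (Z=22), Zr⁴⁺ has 36 e⁻ (Z=40), Sr²⁺ has 36 e⁻ (Z=38), Se²⁻ has 36 e⁻ (Z=34). Ti⁴⁺ < Zr⁴⁺ (same group, 1 shell fewer); Zr⁴⁺ < Sr²⁺ (isoelectronic, higher Z=40 is smaller); Sr²⁺ < Se²⁻ (both 36 e⁻, Z=38>34).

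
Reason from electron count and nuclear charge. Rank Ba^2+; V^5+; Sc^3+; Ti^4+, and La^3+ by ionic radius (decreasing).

Electron counts and nuclear charges: V^5+ has 18 e⁻ (Z=23), Ti^4+ has 18 e⁻ (Z=22), Sc^3+ has 18 e⁻ (Z=21), La^3+ has 54 e⁻ (Z=57), Ba^2+ has 54 e⁻ (Z=56). V^5+ < Ti^4+ (isoelectronic, higher Z=23 is smaller); Ti^4+ < Sc^3+ (isoelectronic, higher Z=22 is smaller); Sc^3+ < La^3+ (same group, 2 shells fewer); La^3+ < Ba^2+ (both 54 e⁻, Z=57>56).

Ba^2+ > La^3+ > Sc^3+ > Ti^4+ > V^5+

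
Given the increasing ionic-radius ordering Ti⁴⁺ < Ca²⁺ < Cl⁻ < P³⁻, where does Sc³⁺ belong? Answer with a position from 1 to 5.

All of these have 18 electrons (isoelectronic). With the same electron cloud, the ion with the most protons pulls it in tightest. Nuclear charges: Ti⁴⁺ (Z=22), Sc³⁺ (Z=21), Ca²⁺ (Z=20), Cl⁻ (Z=17), P³⁻ (Z=15). Highest Z is smallest.
With Sc³⁺ included the full order is Ti⁴⁺ < Sc³⁺ < Ca²⁺ < Cl⁻ < P³⁻, so it takes position 2.

2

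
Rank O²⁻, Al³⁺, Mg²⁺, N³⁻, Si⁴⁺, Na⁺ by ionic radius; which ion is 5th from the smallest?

O²⁻

Each ion has 10 electrons. The ranking follows nuclear charge in reverse — greater Z gives a smaller radius. Si⁴⁺ (Z=14), Al³⁺ (Z=13), Mg²⁺ (Z=12), Na⁺ (Z=11), O²⁻ (Z=8), N³⁻ (Z=7).
Full ascending order: Si⁴⁺ < Al³⁺ < Mg²⁺ < Na⁺ < O²⁻ < N³⁻. Counting from the smallest, position 5 is O²⁻.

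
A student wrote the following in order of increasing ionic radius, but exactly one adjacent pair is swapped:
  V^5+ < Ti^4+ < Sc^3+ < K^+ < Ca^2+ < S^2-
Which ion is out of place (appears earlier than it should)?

K^+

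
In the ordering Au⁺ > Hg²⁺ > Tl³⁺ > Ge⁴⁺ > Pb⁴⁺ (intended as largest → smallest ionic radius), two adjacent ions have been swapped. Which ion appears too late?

Pb⁴⁺

Check each adjacent pair. Ge⁴⁺ and Pb⁴⁺ are reversed: both in group 14 with the same charge; Ge⁴⁺ (period 4) has the smaller radius. No other neighbouring pair contradicts the periodic trends, so Pb⁴⁺ is the ion listed too late.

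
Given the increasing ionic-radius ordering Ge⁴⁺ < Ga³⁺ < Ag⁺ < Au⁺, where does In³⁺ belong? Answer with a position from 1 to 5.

First list Z and electron count for each: Ge⁴⁺ (Z=32, 28 e⁻), Ga³⁺ (Z=31, 28 e⁻), In³⁺ (Z=49, 46 e⁻), Ag⁺ (Z=47, 46 e⁻), Au⁺ (Z=79, 78 e⁻). Ge⁴⁺ < Ga³⁺ (both 28 e⁻, Z=32>31); Ga³⁺ < In³⁺ (same group, 1 shell fewer); In³⁺ < Ag⁺ (both 46 e⁻, Z=49>47); Ag⁺ < Au⁺ (same group, 1 shell fewer).
With In³⁺ included the full order is Ge⁴⁺ < Ga³⁺ < In³⁺ < Ag⁺ < Au⁺, so it takes position 3.

3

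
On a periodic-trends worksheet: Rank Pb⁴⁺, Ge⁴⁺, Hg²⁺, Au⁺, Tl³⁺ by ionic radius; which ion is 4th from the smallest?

Hg²⁺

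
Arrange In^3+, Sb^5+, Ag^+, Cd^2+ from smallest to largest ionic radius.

All of these have 46 electrons (isoelectronic). With the same electron cloud, the ion with the most protons pulls it in tightest. Nuclear charges: Sb^5+ (Z=51), In^3+ (Z=49), Cd^2+ (Z=48), Ag^+ (Z=47). Highest Z is smallest.

Sb^5+ < In^3+ < Cd^2+ < Ag^+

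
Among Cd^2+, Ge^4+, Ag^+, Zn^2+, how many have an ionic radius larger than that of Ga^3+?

Tabulating Z and e⁻: Ge^4+: 28 e⁻, Z=32, Ga^3+: 28 e⁻, Z=31, Zn^2+: 28 e⁻, Z=30, Cd^2+: 46 e⁻, Z=48, Ag^+: 46 e⁻, Z=47. Ge^4+ < Ga^3+ (isoelectronic, higher Z=32 is smaller); Ga^3+ < Zn^2+ (isoelectronic, higher Z=31 is smaller); Zn^2+ < Cd^2+ (same group, 1 shell fewer); Cd^2+ < Ag^+ (isoelectronic, higher Z=48 is smaller).
Overall: Ge^4+ < Ga^3+ < Zn^2+ < Cd^2+ < Ag^+. Ga^3+ has 1 below it and 3 above. That's 3.

3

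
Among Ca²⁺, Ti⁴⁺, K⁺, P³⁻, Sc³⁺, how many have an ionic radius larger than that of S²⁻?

Each ion has 18 electrons. The ranking follows nuclear charge in reverse — greater Z gives a smaller radius. Ti⁴⁺ (Z=22), Sc³⁺ (Z=21), Ca²⁺ (Z=20), K⁺ (Z=19), S²⁻ (Z=16), P³⁻ (Z=15).
Relative to S²⁻, the ions that are larger are P³⁻. That's 1.

1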